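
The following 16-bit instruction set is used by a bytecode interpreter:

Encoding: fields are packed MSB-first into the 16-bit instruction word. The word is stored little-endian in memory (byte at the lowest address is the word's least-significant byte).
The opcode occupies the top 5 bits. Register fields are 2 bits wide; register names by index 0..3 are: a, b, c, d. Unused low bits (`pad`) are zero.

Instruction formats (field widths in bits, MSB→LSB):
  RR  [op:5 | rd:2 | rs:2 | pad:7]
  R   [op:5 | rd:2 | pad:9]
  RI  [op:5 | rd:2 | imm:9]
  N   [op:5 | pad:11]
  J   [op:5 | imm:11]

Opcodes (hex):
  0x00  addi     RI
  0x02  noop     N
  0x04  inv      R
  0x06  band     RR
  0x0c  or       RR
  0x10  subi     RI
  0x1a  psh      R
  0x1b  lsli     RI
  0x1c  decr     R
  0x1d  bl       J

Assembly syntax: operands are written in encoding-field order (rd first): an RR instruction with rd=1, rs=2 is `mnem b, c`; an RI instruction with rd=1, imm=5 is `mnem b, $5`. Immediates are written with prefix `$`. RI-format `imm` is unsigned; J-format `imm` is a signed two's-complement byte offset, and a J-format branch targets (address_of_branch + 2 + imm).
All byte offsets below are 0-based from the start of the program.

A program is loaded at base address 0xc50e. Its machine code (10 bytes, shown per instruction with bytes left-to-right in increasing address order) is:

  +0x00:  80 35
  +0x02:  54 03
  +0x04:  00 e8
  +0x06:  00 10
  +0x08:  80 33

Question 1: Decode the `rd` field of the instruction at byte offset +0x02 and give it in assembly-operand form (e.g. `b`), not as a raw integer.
off 0x02: read 54 03 as little → 0x0354
  top 5b → 0x0 → addi [RI]
  rd: (w>>9)&0x3=0x1 → b
  imm: (w>>0)&0x1ff=0x154 → $340

b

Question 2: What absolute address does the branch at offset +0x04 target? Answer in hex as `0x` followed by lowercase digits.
@+04  little-endian(00 e8) = 0xe800
  op=0xe800>>11=0x1d ⇒ bl (J)
  imm@[10:0]=0x0 ⇒ $0
  target = base 0xc50e + off 0x04 + 2 + imm 0 = 0xc514

0xc514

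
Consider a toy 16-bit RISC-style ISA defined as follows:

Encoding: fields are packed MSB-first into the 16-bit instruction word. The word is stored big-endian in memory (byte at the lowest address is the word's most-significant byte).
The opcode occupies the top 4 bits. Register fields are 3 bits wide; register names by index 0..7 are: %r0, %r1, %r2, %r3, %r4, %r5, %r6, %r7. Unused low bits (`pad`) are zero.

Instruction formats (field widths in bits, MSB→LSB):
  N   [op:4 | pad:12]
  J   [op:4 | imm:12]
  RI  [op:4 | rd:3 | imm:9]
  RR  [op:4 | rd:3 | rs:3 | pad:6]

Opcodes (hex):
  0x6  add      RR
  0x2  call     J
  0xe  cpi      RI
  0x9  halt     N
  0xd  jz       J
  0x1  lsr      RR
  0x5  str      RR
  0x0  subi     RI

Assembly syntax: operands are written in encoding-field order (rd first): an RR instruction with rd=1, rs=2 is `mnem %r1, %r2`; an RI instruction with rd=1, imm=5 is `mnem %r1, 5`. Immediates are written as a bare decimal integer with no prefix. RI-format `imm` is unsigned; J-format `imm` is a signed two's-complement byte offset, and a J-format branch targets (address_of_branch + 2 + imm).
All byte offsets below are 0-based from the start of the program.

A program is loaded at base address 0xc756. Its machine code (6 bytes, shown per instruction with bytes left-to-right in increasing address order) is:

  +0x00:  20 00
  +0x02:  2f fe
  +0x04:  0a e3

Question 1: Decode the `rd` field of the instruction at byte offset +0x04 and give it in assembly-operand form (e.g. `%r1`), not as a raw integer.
+0x04: 0a e3 ⇒ word 0x0ae3 (big)
  top 4b → 0x0 → subi [RI]
  rd@[11:9]=0x5 ⇒ %r5
  imm@[8:0]=0xe3 ⇒ 227

%r5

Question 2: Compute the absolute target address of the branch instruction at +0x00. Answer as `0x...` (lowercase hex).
@+00  big-endian(20 00) = 0x2000
  top 4b → 0x2 → call [J]
  imm@[11:0]=0x0 ⇒ 0
  target = base 0xc756 + off 0x00 + 2 + imm 0 = 0xc758

0xc758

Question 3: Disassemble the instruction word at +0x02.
off 0x02: read 2f fe as big → 0x2ffe
  op=0x2ffe>>12=0x2 ⇒ call (J)
  imm@[11:0]=0xffe (s12→-2) ⇒ -2

call -2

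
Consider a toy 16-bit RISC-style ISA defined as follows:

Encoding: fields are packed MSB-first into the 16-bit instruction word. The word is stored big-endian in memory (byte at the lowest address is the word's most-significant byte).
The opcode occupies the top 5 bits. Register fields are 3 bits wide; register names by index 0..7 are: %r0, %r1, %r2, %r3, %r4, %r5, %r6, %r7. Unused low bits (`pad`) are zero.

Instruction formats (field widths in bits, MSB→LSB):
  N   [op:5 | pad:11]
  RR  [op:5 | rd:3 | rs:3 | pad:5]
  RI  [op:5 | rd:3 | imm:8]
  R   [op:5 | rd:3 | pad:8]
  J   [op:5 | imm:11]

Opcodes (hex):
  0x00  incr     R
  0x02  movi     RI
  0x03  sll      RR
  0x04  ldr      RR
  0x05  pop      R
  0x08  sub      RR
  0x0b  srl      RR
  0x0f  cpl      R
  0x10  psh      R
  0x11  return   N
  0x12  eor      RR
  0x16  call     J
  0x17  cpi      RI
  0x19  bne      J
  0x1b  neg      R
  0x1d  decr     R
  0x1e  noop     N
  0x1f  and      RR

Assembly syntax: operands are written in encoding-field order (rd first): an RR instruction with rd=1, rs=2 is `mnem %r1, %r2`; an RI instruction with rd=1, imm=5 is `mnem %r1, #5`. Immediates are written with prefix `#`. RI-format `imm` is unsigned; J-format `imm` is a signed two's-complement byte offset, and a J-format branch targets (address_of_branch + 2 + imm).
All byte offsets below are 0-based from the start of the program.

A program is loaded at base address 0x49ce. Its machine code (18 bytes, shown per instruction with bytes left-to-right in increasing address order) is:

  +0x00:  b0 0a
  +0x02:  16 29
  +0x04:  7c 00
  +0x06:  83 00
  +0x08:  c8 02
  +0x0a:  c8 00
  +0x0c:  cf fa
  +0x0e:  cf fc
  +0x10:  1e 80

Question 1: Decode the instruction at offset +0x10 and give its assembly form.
sll %r6, %r4

[10] 1e 80 → 0x1e80
  op=0x1e80>>11=0x3 ⇒ sll (RR)
  [10:8] rd=6 = %r6
  [7:5] rs=4 = %r4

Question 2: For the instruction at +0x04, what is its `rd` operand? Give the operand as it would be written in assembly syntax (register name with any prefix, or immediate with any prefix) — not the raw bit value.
%r4

@+04  big-endian(7c 00) = 0x7c00
  top 5b → 0xf → cpl [R]
  rd@[10:8]=0x4 ⇒ %r4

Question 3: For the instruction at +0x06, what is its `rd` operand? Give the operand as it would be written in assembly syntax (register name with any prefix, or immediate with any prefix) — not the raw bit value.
+0x06: 83 00 ⇒ word 0x8300 (big)
  top 5b → 0x10 → psh [R]
  rd@[10:8]=0x3 ⇒ %r3

%r3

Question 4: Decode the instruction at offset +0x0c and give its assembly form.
+0x0c: cf fa ⇒ word 0xcffa (big)
  opcode bits[15:11]=0x19: bne/J
  imm: (w>>0)&0x7ff=0x7fa (s11→-6) → #-6

bne #-6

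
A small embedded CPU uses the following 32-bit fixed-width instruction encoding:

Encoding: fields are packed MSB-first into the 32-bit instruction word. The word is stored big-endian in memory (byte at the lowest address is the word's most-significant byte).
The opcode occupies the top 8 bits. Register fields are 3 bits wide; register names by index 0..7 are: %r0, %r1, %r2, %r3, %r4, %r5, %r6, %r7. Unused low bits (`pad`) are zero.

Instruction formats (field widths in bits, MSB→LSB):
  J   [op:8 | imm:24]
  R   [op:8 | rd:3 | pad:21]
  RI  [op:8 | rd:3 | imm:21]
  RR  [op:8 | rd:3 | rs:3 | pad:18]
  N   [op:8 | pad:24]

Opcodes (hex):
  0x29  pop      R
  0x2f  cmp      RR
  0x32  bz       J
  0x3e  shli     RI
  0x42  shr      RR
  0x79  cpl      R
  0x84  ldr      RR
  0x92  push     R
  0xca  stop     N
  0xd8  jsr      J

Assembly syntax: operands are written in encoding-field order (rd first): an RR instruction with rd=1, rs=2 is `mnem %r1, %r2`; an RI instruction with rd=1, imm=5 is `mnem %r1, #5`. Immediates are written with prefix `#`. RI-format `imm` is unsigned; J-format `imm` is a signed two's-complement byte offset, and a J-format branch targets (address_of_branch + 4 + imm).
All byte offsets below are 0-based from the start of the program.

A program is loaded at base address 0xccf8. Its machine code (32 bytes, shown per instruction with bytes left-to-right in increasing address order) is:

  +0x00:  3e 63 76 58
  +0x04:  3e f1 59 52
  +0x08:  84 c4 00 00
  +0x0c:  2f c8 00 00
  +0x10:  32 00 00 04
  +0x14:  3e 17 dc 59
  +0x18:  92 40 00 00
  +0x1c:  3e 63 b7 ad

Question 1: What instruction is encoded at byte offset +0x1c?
shli %r3, #243629

@+1c  big-endian(3e 63 b7 ad) = 0x3e63b7ad
  op=0x3e63b7ad>>24=0x3e ⇒ shli (RI)
  rd: (w>>21)&0x7=0x3 → %r3
  imm: (w>>0)&0x1fffff=0x3b7ad → #243629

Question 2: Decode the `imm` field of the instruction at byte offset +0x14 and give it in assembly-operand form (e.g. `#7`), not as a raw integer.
@+14  big-endian(3e 17 dc 59) = 0x3e17dc59
  op=0x3e17dc59>>24=0x3e ⇒ shli (RI)
  [23:21] rd=0 = %r0
  [20:0] imm=1563737 = #1563737

#1563737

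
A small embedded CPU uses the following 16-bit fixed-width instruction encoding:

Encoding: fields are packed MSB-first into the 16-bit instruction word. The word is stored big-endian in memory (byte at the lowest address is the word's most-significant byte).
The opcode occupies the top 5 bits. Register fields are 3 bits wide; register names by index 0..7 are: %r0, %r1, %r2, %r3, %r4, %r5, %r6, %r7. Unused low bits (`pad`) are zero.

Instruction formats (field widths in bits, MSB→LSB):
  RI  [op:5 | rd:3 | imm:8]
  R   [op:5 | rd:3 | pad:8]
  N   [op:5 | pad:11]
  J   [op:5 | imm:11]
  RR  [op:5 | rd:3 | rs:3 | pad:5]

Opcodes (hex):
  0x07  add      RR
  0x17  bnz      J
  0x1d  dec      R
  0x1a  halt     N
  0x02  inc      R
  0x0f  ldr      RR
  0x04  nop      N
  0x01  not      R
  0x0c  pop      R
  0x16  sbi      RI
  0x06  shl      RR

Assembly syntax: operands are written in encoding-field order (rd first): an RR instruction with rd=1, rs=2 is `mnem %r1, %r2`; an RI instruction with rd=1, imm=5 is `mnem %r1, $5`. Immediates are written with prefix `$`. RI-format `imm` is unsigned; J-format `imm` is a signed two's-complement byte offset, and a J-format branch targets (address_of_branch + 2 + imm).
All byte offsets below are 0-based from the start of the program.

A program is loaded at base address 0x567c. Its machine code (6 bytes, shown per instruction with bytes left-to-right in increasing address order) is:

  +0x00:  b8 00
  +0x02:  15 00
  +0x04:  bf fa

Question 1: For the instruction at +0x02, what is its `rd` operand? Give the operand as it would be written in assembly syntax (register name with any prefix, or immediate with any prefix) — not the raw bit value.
off 0x02: read 15 00 as big → 0x1500
  opcode bits[15:11]=0x2: inc/R
  rd: (w>>8)&0x7=0x5 → %r5

%r5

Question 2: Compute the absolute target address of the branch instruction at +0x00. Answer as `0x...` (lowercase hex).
0x567e

[00] b8 00 → 0xb800
  top 5b → 0x17 → bnz [J]
  [10:0] imm=0 = $0
  target = base 0x567c + off 0x00 + 2 + imm 0 = 0x567e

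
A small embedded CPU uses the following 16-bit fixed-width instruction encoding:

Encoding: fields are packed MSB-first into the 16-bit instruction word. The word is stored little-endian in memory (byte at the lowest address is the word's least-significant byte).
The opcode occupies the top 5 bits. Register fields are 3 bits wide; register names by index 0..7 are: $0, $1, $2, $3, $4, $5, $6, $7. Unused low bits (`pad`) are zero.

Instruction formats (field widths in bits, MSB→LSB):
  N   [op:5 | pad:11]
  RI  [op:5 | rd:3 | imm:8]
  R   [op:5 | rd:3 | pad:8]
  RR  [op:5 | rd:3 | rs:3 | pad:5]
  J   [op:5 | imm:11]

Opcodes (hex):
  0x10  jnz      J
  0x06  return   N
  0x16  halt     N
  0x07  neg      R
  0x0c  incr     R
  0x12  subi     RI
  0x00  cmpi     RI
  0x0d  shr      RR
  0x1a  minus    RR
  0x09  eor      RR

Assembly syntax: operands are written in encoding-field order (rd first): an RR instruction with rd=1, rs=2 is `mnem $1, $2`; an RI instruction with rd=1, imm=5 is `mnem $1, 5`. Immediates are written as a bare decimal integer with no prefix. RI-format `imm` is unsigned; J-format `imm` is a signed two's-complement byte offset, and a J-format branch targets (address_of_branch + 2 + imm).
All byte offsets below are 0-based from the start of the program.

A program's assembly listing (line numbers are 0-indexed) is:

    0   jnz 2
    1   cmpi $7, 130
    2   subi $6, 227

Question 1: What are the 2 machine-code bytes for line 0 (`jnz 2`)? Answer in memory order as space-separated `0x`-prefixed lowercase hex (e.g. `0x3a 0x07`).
0x02 0x80

L0: jnz op=0x10:5|imm=2:11 ⇒ 0x8002 ⇒ little 02 80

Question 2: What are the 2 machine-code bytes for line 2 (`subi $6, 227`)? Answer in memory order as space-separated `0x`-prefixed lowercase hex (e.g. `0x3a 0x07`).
2. subi fields op=0x12:5|rd=6:3|imm=227:8 → word 96e3h → e3 96

0xe3 0x96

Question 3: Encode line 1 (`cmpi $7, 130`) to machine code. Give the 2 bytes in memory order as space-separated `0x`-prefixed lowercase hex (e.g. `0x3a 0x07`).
0x82 0x07

L1: cmpi op=0x0:5|rd=7:3|imm=130:8 ⇒ 0x0782 ⇒ little 82 07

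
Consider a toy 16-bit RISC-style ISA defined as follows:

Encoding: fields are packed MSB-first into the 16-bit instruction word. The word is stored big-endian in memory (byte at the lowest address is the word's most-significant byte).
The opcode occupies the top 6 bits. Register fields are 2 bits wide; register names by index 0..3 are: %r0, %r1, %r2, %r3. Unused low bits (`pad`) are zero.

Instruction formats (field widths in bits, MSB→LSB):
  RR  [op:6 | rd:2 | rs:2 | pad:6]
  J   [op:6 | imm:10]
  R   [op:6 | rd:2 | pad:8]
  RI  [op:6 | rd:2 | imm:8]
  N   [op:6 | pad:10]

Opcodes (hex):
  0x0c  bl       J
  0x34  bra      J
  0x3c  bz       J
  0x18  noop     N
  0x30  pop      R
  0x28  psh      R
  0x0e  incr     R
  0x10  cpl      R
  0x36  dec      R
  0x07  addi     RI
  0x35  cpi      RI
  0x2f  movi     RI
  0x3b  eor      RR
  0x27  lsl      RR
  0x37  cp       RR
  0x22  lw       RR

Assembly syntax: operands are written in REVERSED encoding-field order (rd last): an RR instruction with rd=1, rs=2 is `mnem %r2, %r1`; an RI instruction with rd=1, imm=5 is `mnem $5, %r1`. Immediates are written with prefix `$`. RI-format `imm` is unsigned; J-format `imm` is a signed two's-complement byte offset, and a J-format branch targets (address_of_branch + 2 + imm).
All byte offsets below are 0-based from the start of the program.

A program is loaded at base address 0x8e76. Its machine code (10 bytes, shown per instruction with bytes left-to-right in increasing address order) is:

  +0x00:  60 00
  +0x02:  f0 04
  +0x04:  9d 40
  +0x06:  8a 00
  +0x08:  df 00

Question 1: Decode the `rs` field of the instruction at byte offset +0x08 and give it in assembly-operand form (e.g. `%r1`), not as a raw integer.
+0x08: df 00 ⇒ word 0xdf00 (big)
  opcode bits[15:10]=0x37: cp/RR
  [9:8] rd=3 = %r3
  [7:6] rs=0 = %r0

%r0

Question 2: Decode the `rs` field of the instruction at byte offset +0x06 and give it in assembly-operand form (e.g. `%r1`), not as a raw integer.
%r0

[06] 8a 00 → 0x8a00
  top 6b → 0x22 → lw [RR]
  rd@[9:8]=0x2 ⇒ %r2
  rs@[7:6]=0x0 ⇒ %r0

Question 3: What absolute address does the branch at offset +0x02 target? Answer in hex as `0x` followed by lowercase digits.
0x8e7e

@+02  big-endian(f0 04) = 0xf004
  op=0xf004>>10=0x3c ⇒ bz (J)
  [9:0] imm=4 = $4
  target = base 0x8e76 + off 0x02 + 2 + imm 4 = 0x8e7e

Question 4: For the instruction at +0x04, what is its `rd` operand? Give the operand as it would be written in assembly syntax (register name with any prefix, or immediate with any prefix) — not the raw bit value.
%r1

[04] 9d 40 → 0x9d40
  opcode bits[15:10]=0x27: lsl/RR
  rd: (w>>8)&0x3=0x1 → %r1
  rs: (w>>6)&0x3=0x1 → %r1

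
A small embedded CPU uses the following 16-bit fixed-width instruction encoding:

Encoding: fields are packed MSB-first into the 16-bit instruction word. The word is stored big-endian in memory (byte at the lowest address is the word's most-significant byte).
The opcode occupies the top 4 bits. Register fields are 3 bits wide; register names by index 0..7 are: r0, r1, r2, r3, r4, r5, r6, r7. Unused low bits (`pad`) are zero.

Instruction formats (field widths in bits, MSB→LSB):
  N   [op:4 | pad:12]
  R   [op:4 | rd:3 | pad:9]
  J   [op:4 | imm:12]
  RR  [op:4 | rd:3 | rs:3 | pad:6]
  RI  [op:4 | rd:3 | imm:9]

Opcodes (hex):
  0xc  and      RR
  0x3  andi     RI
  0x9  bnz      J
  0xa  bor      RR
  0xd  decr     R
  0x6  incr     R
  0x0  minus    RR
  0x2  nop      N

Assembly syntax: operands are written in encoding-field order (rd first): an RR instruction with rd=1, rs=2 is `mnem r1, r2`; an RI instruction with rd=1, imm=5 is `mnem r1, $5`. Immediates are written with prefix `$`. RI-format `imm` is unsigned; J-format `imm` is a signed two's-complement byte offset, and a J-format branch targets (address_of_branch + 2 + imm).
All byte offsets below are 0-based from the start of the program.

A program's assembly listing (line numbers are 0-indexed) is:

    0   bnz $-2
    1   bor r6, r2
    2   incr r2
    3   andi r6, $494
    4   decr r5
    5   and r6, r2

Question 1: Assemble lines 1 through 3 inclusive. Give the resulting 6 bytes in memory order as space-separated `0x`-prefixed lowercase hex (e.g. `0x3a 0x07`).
line 1 (bor): pack op=0xa:4|rd=6:3|rs=2:3|pad=0:6 = 0xac80; big→ ac 80
line 2 (incr): pack op=0x6:4|rd=2:3|pad=0:9 = 0x6400; big→ 64 00
line 3 (andi): pack op=0x3:4|rd=6:3|imm=494:9 = 0x3dee; big→ 3d ee

0xac 0x80 0x64 0x00 0x3d 0xee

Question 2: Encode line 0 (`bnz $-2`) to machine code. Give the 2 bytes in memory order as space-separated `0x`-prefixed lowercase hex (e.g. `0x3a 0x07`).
0. bnz fields op=0x9:4|imm=-2:12 → word 9ffeh → 9f fe

0x9f 0xfe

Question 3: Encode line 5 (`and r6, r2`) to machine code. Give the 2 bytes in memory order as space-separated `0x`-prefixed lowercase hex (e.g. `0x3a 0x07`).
0xcc 0x80

line 5 (and): pack op=0xc:4|rd=6:3|rs=2:3|pad=0:6 = 0xcc80; big→ cc 80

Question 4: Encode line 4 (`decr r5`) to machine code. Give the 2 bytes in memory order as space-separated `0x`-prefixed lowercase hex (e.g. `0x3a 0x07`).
4. decr fields op=0xd:4|rd=5:3|pad=0:9 → word da00h → da 00

0xda 0x00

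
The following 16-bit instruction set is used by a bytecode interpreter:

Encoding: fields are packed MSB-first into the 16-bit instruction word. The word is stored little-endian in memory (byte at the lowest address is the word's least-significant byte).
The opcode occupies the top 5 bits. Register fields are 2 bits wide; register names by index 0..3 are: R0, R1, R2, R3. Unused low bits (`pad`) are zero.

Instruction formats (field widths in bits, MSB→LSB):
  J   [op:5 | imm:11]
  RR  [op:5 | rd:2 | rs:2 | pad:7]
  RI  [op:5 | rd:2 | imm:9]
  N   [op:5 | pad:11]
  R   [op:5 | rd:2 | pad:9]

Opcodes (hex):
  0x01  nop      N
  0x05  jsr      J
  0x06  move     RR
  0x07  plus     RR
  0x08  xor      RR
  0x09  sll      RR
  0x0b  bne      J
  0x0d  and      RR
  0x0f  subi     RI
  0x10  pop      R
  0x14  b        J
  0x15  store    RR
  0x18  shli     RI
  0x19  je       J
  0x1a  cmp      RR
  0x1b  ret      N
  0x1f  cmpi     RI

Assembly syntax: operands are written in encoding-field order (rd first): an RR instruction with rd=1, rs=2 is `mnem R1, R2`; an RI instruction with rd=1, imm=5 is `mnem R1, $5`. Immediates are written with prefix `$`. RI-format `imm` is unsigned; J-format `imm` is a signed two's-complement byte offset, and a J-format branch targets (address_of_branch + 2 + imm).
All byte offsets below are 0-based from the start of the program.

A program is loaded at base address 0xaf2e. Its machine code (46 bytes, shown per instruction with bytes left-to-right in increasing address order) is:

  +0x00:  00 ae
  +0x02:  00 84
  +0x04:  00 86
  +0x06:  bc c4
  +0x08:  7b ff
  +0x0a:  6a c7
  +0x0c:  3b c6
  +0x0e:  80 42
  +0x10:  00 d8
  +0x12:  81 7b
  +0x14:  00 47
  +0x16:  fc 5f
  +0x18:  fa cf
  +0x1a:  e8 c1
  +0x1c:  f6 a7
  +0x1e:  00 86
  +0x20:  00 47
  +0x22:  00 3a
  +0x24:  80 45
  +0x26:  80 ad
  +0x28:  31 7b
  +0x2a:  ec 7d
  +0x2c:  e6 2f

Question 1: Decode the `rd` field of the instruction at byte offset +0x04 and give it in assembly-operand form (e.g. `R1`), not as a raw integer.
@+04  little-endian(00 86) = 0x8600
  top 5b → 0x10 → pop [R]
  rd: (w>>9)&0x3=0x3 → R3

R3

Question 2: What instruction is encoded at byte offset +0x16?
bne $-4

@+16  little-endian(fc 5f) = 0x5ffc
  op=0x5ffc>>11=0xb ⇒ bne (J)
  imm: (w>>0)&0x7ff=0x7fc (s11→-4) → $-4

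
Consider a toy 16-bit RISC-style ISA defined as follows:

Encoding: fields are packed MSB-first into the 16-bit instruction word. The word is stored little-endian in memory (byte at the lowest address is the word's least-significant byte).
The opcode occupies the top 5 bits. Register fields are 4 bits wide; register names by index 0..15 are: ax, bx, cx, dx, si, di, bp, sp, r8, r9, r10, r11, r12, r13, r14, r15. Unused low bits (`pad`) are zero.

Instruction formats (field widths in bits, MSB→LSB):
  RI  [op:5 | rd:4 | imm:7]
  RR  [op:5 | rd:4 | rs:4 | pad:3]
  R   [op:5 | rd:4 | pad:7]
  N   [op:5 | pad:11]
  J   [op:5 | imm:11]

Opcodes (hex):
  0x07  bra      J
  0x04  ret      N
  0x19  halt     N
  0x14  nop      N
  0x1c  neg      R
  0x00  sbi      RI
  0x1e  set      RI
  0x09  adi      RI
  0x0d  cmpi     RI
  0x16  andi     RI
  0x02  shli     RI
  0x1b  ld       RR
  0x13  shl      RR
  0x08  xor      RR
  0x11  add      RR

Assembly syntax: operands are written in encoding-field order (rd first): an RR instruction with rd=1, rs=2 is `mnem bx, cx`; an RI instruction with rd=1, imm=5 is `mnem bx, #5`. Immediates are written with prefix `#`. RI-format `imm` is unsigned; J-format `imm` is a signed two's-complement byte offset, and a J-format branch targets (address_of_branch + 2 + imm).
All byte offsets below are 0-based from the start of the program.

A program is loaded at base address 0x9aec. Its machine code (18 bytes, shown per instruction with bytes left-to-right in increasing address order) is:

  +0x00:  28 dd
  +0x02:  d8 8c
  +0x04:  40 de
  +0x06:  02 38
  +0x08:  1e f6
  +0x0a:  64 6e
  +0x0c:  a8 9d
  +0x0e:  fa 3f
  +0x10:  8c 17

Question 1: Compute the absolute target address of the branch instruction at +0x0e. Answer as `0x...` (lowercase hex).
0x9af6

off 0x0e: read fa 3f as little → 0x3ffa
  top 5b → 0x7 → bra [J]
  imm: (w>>0)&0x7ff=0x7fa (s11→-6) → #-6
  target = base 0x9aec + off 0x0e + 2 + imm -6 = 0x9af6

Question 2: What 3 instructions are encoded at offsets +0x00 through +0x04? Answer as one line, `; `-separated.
ld r10, di; add r9, r11; ld r12, r8

@+00  little-endian(28 dd) = 0xdd28
  op=0xdd28>>11=0x1b ⇒ ld (RR)
  rd@[10:7]=0xa ⇒ r10
  rs@[6:3]=0x5 ⇒ di
@+02  little-endian(d8 8c) = 0x8cd8
  op=0x8cd8>>11=0x11 ⇒ add (RR)
  rd@[10:7]=0x9 ⇒ r9
  rs@[6:3]=0xb ⇒ r11
@+04  little-endian(40 de) = 0xde40
  op=0xde40>>11=0x1b ⇒ ld (RR)
  rd@[10:7]=0xc ⇒ r12
  rs@[6:3]=0x8 ⇒ r8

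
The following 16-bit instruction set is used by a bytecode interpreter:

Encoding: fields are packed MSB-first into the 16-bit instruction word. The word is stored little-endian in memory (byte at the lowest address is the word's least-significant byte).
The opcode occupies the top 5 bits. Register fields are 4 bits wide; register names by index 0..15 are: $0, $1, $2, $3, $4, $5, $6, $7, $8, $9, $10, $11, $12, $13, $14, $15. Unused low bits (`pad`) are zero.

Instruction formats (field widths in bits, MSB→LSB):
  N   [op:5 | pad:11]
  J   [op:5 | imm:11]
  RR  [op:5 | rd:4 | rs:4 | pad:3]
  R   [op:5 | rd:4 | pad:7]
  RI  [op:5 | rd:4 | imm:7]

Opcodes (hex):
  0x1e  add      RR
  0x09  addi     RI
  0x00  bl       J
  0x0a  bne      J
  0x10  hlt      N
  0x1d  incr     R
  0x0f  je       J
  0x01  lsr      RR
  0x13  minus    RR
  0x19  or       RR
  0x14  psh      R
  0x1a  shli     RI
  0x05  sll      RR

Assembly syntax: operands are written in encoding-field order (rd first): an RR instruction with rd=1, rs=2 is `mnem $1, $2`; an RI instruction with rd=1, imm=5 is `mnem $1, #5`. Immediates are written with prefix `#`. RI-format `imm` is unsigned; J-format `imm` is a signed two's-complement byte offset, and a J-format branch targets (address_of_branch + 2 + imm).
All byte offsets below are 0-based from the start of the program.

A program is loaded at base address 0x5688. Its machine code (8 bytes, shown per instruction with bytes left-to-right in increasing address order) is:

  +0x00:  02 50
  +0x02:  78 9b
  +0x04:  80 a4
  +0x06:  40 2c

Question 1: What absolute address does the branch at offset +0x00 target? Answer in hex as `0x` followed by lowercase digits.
0x568c

off 0x00: read 02 50 as little → 0x5002
  opcode bits[15:11]=0xa: bne/J
  imm@[10:0]=0x2 ⇒ #2
  target = base 0x5688 + off 0x00 + 2 + imm 2 = 0x568c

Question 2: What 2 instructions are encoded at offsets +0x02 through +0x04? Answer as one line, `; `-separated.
minus $6, $15; psh $9

+0x02: 78 9b ⇒ word 0x9b78 (little)
  op=0x9b78>>11=0x13 ⇒ minus (RR)
  [10:7] rd=6 = $6
  [6:3] rs=15 = $15
+0x04: 80 a4 ⇒ word 0xa480 (little)
  op=0xa480>>11=0x14 ⇒ psh (R)
  [10:7] rd=9 = $9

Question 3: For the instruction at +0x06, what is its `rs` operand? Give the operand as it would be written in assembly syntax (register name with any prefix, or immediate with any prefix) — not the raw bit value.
$8

@+06  little-endian(40 2c) = 0x2c40
  top 5b → 0x5 → sll [RR]
  [10:7] rd=8 = $8
  [6:3] rs=8 = $8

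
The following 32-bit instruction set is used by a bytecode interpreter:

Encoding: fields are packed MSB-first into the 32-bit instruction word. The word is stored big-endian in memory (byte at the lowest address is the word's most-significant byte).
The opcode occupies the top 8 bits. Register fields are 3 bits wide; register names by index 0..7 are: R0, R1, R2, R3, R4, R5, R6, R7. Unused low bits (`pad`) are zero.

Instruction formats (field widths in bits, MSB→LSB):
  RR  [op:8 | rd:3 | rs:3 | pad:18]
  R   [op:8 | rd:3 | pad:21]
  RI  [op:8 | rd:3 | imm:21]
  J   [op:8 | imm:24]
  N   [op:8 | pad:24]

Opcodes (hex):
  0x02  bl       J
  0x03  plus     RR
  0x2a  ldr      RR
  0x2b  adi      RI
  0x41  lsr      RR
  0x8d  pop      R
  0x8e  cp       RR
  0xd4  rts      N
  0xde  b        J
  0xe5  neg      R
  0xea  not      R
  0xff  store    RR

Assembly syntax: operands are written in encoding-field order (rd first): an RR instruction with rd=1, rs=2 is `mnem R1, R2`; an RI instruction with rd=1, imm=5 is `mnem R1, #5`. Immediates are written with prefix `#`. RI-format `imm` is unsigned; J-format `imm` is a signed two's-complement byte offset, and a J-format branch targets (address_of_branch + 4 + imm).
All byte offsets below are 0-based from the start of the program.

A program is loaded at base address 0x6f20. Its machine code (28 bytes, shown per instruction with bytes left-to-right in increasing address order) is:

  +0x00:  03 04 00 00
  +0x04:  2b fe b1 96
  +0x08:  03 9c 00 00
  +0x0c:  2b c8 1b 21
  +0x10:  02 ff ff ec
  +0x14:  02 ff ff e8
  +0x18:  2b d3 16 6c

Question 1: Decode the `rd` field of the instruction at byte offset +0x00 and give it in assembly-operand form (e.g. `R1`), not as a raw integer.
R0

@+00  big-endian(03 04 00 00) = 0x03040000
  top 8b → 0x3 → plus [RR]
  [23:21] rd=0 = R0
  [20:18] rs=1 = R1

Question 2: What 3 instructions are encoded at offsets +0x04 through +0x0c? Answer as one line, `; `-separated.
adi R7, #2011542; plus R4, R7; adi R6, #531233

[04] 2b fe b1 96 → 0x2bfeb196
  top 8b → 0x2b → adi [RI]
  rd@[23:21]=0x7 ⇒ R7
  imm@[20:0]=0x1eb196 ⇒ #2011542
[08] 03 9c 00 00 → 0x039c0000
  top 8b → 0x3 → plus [RR]
  rd@[23:21]=0x4 ⇒ R4
  rs@[20:18]=0x7 ⇒ R7
[0c] 2b c8 1b 21 → 0x2bc81b21
  top 8b → 0x2b → adi [RI]
  rd@[23:21]=0x6 ⇒ R6
  imm@[20:0]=0x81b21 ⇒ #531233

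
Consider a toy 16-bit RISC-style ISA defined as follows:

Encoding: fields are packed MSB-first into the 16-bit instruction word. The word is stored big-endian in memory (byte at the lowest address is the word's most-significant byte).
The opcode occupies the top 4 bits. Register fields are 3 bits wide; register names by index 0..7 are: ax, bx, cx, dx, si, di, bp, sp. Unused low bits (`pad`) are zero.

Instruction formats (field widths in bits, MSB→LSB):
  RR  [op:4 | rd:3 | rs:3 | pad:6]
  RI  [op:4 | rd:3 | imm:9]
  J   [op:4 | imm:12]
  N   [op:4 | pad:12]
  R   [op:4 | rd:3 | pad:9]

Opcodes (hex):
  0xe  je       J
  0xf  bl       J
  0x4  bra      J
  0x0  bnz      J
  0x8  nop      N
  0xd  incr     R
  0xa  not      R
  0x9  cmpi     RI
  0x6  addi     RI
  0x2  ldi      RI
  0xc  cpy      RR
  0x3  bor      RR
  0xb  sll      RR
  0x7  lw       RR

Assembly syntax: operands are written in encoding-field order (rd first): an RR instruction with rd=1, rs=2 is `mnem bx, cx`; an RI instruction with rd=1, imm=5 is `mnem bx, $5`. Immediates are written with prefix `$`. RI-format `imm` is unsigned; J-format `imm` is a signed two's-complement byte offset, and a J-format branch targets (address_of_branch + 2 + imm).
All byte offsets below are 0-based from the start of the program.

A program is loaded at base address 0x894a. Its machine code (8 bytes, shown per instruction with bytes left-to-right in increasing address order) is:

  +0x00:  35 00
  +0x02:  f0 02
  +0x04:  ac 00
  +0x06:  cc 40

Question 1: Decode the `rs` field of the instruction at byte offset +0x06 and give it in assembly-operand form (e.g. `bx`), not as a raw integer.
bx

off 0x06: read cc 40 as big → 0xcc40
  opcode bits[15:12]=0xc: cpy/RR
  rd@[11:9]=0x6 ⇒ bp
  rs@[8:6]=0x1 ⇒ bx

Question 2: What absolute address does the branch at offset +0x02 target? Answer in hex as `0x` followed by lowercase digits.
off 0x02: read f0 02 as big → 0xf002
  opcode bits[15:12]=0xf: bl/J
  imm: (w>>0)&0xfff=0x2 → $2
  target = base 0x894a + off 0x02 + 2 + imm 2 = 0x8950

0x8950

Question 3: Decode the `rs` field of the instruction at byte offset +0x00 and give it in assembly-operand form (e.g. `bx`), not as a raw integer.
@+00  big-endian(35 00) = 0x3500
  opcode bits[15:12]=0x3: bor/RR
  rd@[11:9]=0x2 ⇒ cx
  rs@[8:6]=0x4 ⇒ si

si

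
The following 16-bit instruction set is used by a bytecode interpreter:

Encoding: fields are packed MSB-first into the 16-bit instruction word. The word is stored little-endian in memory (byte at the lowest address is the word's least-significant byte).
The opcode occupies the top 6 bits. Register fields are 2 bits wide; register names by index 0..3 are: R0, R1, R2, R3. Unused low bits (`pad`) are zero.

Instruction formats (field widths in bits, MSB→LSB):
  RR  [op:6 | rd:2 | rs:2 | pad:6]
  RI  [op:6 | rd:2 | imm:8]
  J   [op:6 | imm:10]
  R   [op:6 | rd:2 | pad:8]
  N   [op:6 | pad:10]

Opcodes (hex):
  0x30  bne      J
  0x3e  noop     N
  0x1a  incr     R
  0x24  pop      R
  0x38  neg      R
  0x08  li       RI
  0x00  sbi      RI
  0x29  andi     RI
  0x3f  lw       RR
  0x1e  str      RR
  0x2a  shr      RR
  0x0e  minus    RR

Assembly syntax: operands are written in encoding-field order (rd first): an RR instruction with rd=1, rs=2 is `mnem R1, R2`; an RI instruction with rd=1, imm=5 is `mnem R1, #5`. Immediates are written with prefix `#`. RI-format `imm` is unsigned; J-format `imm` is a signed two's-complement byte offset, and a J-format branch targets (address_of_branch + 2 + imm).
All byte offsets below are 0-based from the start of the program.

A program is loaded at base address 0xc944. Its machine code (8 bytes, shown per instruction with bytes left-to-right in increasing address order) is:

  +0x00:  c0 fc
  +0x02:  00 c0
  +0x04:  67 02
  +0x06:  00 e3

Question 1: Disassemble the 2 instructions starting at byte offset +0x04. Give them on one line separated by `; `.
off 0x04: read 67 02 as little → 0x0267
  op=0x0267>>10=0x0 ⇒ sbi (RI)
  rd@[9:8]=0x2 ⇒ R2
  imm@[7:0]=0x67 ⇒ #103
off 0x06: read 00 e3 as little → 0xe300
  op=0xe300>>10=0x38 ⇒ neg (R)
  rd@[9:8]=0x3 ⇒ R3

sbi R2, #103; neg R3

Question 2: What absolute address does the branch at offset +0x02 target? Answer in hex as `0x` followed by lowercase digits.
0xc948

@+02  little-endian(00 c0) = 0xc000
  opcode bits[15:10]=0x30: bne/J
  imm@[9:0]=0x0 ⇒ #0
  target = base 0xc944 + off 0x02 + 2 + imm 0 = 0xc948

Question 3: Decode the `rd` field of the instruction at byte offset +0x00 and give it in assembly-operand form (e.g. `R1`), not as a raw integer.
R0

+0x00: c0 fc ⇒ word 0xfcc0 (little)
  op=0xfcc0>>10=0x3f ⇒ lw (RR)
  rd: (w>>8)&0x3=0x0 → R0
  rs: (w>>6)&0x3=0x3 → R3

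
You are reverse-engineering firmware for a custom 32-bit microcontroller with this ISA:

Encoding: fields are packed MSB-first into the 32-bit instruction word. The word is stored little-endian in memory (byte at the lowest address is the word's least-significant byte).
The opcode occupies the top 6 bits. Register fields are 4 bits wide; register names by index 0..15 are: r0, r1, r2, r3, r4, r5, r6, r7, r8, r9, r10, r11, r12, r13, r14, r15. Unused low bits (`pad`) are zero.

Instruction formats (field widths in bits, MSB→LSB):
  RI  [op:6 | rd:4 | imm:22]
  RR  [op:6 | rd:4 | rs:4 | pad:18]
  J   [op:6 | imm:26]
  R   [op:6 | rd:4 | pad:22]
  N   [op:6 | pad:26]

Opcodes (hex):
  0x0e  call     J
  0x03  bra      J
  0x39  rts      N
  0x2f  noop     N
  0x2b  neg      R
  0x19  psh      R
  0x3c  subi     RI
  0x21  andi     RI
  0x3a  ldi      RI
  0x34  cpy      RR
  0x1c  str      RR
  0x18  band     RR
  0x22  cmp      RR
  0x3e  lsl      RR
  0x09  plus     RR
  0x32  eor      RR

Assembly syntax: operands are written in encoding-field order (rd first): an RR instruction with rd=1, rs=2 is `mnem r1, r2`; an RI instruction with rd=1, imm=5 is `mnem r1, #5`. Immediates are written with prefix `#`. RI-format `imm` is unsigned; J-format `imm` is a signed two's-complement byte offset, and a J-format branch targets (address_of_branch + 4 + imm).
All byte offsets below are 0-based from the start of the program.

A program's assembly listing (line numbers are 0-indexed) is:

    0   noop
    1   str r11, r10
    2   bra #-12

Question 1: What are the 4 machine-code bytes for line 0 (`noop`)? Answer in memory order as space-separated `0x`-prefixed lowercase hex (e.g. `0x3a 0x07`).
0x00 0x00 0x00 0xbc

line 0 (noop): pack op=0x2f:6|pad=0:26 = 0xbc000000; little→ 00 00 00 bc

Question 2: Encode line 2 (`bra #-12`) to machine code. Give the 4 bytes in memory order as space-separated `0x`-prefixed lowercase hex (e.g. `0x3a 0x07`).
line 2 (bra): pack op=0x3:6|imm=-12:26 = 0x0ffffff4; little→ f4 ff ff 0f

0xf4 0xff 0xff 0x0f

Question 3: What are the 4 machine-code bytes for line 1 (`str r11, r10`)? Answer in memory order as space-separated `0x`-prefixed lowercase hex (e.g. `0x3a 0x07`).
0x00 0x00 0xe8 0x72

1. str fields op=0x1c:6|rd=11:4|rs=10:4|pad=0:18 → word 72e80000h → 00 00 e8 72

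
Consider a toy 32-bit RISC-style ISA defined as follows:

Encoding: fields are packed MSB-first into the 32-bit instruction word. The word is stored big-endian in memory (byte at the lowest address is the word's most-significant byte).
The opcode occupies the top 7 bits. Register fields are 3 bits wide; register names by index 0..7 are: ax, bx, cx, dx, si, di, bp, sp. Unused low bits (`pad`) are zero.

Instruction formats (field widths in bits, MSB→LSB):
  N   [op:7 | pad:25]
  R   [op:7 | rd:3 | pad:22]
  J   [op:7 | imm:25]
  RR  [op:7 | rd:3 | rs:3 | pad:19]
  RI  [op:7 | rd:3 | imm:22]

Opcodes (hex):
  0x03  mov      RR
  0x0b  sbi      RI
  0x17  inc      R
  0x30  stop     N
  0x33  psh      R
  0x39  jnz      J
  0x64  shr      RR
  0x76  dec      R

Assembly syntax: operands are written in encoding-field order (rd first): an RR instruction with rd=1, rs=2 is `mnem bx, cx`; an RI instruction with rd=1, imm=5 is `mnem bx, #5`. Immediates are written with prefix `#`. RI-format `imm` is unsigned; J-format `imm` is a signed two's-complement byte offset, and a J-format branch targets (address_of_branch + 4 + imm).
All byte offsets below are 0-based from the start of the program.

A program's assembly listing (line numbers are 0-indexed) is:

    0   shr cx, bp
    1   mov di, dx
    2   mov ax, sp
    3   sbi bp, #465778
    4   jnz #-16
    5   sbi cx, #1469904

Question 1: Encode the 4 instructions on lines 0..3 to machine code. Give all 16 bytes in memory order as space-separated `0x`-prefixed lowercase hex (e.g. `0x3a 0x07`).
L0: shr op=0x64:7|rd=2:3|rs=6:3|pad=0:19 ⇒ 0xc8b00000 ⇒ big c8 b0 00 00
L1: mov op=0x3:7|rd=5:3|rs=3:3|pad=0:19 ⇒ 0x07580000 ⇒ big 07 58 00 00
L2: mov op=0x3:7|rd=0:3|rs=7:3|pad=0:19 ⇒ 0x06380000 ⇒ big 06 38 00 00
L3: sbi op=0xb:7|rd=6:3|imm=465778:22 ⇒ 0x17871b72 ⇒ big 17 87 1b 72

0xc8 0xb0 0x00 0x00 0x07 0x58 0x00 0x00 0x06 0x38 0x00 0x00 0x17 0x87 0x1b 0x72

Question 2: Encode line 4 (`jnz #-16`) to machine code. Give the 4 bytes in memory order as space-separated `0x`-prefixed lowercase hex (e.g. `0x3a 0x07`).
0x73 0xff 0xff 0xf0

L4: jnz op=0x39:7|imm=-16:25 ⇒ 0x73fffff0 ⇒ big 73 ff ff f0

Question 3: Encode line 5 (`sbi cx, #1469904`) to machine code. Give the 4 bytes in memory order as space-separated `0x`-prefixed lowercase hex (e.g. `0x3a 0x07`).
0x16 0x96 0x6d 0xd0

L5: sbi op=0xb:7|rd=2:3|imm=1469904:22 ⇒ 0x16966dd0 ⇒ big 16 96 6d d0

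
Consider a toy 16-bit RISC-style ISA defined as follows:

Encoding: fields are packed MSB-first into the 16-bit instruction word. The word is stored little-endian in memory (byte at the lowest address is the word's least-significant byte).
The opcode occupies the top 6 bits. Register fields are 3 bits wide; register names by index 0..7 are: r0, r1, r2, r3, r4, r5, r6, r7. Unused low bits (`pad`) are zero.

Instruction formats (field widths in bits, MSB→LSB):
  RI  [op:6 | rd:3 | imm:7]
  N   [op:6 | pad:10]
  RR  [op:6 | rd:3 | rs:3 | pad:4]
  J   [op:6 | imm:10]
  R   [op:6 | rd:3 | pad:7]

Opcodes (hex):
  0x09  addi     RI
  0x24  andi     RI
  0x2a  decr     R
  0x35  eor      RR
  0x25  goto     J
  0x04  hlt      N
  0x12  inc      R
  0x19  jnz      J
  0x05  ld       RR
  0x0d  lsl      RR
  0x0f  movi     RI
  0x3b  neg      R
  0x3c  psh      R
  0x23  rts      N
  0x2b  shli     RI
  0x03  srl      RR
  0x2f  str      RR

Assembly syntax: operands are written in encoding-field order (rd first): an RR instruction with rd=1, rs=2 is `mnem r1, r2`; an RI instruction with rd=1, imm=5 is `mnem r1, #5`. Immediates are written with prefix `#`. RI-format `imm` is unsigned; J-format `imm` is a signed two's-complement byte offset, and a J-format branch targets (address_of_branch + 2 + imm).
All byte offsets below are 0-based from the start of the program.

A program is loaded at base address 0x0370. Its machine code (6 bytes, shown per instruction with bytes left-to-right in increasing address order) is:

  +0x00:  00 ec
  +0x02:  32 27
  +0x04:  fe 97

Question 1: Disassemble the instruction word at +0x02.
addi r6, #50

[02] 32 27 → 0x2732
  top 6b → 0x9 → addi [RI]
  rd: (w>>7)&0x7=0x6 → r6
  imm: (w>>0)&0x7f=0x32 → #50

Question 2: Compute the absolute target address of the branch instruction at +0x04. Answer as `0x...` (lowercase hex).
+0x04: fe 97 ⇒ word 0x97fe (little)
  top 6b → 0x25 → goto [J]
  imm@[9:0]=0x3fe (s10→-2) ⇒ #-2
  target = base 0x0370 + off 0x04 + 2 + imm -2 = 0x0374

0x0374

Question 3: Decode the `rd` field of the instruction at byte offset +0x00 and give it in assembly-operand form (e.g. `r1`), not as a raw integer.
[00] 00 ec → 0xec00
  op=0xec00>>10=0x3b ⇒ neg (R)
  rd@[9:7]=0x0 ⇒ r0

r0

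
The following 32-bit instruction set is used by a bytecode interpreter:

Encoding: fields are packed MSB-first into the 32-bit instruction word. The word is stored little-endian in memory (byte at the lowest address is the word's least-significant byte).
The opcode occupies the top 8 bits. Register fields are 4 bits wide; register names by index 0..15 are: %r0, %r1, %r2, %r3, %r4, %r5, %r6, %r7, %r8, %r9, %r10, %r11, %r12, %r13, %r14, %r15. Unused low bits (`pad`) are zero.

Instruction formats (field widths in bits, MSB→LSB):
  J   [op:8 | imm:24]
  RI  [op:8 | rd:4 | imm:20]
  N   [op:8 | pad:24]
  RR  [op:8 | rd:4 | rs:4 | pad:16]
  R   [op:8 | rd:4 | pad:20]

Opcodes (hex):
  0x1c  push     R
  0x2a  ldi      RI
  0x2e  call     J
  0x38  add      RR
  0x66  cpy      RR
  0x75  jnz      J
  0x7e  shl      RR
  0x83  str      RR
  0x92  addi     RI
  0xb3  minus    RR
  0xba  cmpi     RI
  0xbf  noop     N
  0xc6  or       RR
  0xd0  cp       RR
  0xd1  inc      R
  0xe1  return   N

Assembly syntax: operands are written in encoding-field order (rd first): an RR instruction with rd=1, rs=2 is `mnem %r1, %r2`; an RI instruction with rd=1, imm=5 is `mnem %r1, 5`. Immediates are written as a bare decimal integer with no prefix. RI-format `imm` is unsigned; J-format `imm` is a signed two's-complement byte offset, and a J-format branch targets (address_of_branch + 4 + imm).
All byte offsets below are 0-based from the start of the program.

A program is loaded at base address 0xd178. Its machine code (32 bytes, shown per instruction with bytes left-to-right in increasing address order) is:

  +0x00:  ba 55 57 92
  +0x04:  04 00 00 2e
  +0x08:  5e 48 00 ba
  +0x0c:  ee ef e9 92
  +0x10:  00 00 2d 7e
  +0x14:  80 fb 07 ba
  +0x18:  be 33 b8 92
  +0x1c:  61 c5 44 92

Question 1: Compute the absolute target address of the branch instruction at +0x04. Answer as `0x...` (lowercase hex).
off 0x04: read 04 00 00 2e as little → 0x2e000004
  top 8b → 0x2e → call [J]
  [23:0] imm=4 = 4
  target = base 0xd178 + off 0x04 + 4 + imm 4 = 0xd184

0xd184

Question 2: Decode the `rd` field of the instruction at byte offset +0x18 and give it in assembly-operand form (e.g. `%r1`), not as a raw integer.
[18] be 33 b8 92 → 0x92b833be
  opcode bits[31:24]=0x92: addi/RI
  rd@[23:20]=0xb ⇒ %r11
  imm@[19:0]=0x833be ⇒ 537534

%r11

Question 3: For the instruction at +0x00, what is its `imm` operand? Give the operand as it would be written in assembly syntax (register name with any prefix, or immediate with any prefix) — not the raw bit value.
[00] ba 55 57 92 → 0x925755ba
  op=0x925755ba>>24=0x92 ⇒ addi (RI)
  rd@[23:20]=0x5 ⇒ %r5
  imm@[19:0]=0x755ba ⇒ 480698

480698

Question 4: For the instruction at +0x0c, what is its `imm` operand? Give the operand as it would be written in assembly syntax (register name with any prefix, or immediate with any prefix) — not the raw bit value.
off 0x0c: read ee ef e9 92 as little → 0x92e9efee
  top 8b → 0x92 → addi [RI]
  rd: (w>>20)&0xf=0xe → %r14
  imm: (w>>0)&0xfffff=0x9efee → 651246

651246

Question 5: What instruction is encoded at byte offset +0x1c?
addi %r4, 312673

off 0x1c: read 61 c5 44 92 as little → 0x9244c561
  opcode bits[31:24]=0x92: addi/RI
  rd: (w>>20)&0xf=0x4 → %r4
  imm: (w>>0)&0xfffff=0x4c561 → 312673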